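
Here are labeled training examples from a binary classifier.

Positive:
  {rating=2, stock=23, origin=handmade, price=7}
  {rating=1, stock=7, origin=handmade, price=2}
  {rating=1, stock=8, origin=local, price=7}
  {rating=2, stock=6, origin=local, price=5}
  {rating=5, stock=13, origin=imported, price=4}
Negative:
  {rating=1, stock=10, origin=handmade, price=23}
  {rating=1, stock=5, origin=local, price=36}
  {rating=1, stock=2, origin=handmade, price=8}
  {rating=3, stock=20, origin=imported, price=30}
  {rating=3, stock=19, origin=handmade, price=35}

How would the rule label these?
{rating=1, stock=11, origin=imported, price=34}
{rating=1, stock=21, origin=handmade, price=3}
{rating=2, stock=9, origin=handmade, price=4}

All 'Positive' examples share one property — price ≤ 7 — and every 'Negative' example lacks it.
{rating=1, stock=11, origin=imported, price=34}: price = 34 — lacks this property, so Negative.
{rating=1, stock=21, origin=handmade, price=3}: price = 3 — passes, so Positive.
{rating=2, stock=9, origin=handmade, price=4}: price = 4 — passes, so Positive.

Negative, Positive, Positive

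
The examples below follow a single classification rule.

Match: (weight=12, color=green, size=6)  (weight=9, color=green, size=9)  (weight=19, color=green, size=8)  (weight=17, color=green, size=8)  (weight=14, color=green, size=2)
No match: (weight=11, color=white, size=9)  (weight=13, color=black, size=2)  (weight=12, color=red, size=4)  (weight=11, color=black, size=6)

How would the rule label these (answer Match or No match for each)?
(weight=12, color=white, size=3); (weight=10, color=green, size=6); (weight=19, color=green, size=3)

Looking at the examples, the only property every 'Match' case has and every 'No match' case lacks is: color is green.

No match, Match, Match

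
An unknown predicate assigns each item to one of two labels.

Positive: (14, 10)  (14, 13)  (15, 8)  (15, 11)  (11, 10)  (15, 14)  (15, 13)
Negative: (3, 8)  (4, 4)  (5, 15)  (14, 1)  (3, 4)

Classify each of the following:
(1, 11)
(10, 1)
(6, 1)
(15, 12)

Negative, Negative, Negative, Positive

A rule that fits every label: sum ≥ 21 — true of each 'Positive' example, false of each 'Negative' one.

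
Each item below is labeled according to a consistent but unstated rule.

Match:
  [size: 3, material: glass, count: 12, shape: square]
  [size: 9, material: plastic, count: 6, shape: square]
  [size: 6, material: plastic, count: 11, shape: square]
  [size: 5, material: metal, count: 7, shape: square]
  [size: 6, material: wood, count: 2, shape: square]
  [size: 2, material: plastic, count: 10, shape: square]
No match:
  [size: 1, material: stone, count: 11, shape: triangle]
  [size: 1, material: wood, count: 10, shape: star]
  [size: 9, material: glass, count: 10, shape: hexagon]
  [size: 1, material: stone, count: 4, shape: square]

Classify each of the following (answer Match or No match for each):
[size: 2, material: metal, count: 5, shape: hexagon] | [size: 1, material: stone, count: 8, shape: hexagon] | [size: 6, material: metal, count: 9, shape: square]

The classifier is using: shape is square AND size ≥ 2.
[size: 2, material: metal, count: 5, shape: hexagon] — shape is hexagon, size = 2, hence No match. [size: 1, material: stone, count: 8, shape: hexagon] — shape is hexagon, size = 1, hence No match. [size: 6, material: metal, count: 9, shape: square] — shape is square, size = 6, hence Match.

No match, No match, Match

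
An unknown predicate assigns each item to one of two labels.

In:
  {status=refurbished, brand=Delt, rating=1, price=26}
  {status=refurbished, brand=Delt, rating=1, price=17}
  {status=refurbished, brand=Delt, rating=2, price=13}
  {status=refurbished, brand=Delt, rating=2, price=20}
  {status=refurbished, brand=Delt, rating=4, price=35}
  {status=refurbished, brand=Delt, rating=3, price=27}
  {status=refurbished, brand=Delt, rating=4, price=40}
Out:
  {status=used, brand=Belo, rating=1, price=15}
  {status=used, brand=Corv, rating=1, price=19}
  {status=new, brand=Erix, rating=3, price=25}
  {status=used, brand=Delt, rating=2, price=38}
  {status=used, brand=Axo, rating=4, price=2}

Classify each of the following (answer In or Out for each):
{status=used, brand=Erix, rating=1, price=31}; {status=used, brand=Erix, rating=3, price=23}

Every 'In' example satisfies: status is refurbished. None of the 'Out' examples do.

Out, Out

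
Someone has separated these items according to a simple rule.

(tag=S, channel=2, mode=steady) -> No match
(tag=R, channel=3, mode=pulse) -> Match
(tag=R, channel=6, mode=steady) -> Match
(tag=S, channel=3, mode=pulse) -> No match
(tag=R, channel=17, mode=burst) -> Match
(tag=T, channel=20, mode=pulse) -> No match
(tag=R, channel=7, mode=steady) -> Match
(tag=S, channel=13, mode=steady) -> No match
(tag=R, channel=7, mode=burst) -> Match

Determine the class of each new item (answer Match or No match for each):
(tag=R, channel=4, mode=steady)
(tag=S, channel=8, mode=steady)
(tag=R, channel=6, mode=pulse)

Match, No match, Match

A rule that fits every label: tag is R — true of each 'Match' example, false of each 'No match' one.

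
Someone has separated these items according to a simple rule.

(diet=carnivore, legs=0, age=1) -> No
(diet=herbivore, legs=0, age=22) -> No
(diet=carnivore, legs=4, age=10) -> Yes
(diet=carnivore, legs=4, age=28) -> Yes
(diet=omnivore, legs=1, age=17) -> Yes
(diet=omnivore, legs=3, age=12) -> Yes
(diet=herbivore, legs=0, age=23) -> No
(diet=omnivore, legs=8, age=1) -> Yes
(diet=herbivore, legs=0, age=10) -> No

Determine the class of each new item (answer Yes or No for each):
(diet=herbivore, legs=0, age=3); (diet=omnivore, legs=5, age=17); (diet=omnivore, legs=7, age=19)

No, Yes, Yes

The classifier is using: legs ≥ 1.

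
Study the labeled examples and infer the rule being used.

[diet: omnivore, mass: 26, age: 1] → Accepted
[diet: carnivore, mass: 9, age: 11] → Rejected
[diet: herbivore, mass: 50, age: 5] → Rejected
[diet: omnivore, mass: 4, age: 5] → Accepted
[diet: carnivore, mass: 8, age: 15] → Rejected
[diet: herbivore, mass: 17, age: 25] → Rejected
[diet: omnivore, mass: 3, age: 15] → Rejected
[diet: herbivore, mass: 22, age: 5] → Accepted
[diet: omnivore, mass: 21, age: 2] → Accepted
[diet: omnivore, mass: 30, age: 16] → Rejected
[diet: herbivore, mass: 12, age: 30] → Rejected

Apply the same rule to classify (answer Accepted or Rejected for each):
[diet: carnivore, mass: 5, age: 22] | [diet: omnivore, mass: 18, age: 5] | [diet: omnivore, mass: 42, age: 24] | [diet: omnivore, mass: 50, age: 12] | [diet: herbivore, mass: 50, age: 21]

The common property of the 'Accepted' items is: age ≤ 5 AND mass ≤ 26. No 'Rejected' item has it.
[diet: carnivore, mass: 5, age: 22] — age = 22, mass = 5, hence Rejected.
[diet: omnivore, mass: 18, age: 5] — age = 5, mass = 18, hence Accepted.
[diet: omnivore, mass: 42, age: 24] — age = 24, mass = 42, hence Rejected.
[diet: omnivore, mass: 50, age: 12] — age = 12, mass = 50, hence Rejected.
[diet: herbivore, mass: 50, age: 21] — age = 21, mass = 50, hence Rejected.

Rejected, Accepted, Rejected, Rejected, Rejected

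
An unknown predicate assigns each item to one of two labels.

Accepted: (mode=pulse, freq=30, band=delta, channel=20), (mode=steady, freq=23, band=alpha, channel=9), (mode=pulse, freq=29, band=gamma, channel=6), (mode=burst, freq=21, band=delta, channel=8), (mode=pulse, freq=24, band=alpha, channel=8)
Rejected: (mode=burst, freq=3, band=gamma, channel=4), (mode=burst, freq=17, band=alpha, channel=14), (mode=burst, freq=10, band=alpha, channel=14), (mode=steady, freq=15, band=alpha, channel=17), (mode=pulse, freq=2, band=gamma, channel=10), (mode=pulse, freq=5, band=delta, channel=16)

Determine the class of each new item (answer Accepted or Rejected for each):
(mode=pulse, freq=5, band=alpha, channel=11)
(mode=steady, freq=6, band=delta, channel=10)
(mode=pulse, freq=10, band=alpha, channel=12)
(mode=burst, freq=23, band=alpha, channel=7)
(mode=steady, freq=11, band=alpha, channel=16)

Every 'Accepted' example satisfies: freq ≥ 21. None of the 'Rejected' examples do.
(mode=pulse, freq=5, band=alpha, channel=11): Rejected (freq = 5). (mode=steady, freq=6, band=delta, channel=10): Rejected (freq = 6). (mode=pulse, freq=10, band=alpha, channel=12): Rejected (freq = 10). (mode=burst, freq=23, band=alpha, channel=7): Accepted (freq = 23). (mode=steady, freq=11, band=alpha, channel=16): Rejected (freq = 11).

Rejected, Rejected, Rejected, Accepted, Rejected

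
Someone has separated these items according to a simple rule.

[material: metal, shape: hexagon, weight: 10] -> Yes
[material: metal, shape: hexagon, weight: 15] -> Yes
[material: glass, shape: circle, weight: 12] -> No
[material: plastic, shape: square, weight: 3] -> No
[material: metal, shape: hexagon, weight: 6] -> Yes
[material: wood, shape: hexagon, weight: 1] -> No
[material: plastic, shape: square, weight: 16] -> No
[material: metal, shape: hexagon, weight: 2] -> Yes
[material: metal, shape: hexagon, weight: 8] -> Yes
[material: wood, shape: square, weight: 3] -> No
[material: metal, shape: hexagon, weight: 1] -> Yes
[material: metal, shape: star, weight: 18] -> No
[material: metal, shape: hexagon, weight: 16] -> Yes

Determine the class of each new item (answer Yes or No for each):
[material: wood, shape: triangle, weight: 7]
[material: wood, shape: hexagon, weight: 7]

'Yes' ⟺ material is metal AND shape is hexagon.

No, No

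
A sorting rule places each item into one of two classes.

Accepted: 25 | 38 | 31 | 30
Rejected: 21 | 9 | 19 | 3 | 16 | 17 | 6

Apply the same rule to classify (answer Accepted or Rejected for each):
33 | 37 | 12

All 'Accepted' examples share one property — at least 25 — and every 'Rejected' example lacks it.
33: 33 ≥ 25 — matches, so Accepted. 37: 37 ≥ 25 — matches, so Accepted. 12: 12 < 25 — doesn't match, so Rejected.

Accepted, Accepted, Rejected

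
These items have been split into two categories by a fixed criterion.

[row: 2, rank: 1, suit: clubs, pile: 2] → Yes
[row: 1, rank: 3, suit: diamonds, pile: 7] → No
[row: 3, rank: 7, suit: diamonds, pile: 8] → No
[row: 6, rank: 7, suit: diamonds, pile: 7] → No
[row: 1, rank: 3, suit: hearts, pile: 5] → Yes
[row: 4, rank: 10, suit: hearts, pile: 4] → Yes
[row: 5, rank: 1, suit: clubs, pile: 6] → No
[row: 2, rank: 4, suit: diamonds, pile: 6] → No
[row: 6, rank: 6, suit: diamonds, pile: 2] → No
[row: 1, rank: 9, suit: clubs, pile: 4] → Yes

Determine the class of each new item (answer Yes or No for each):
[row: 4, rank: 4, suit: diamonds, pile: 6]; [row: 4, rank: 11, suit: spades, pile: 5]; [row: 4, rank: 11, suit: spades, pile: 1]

The simplest hypothesis consistent with all the labels is: pile ≤ 5 AND row ≤ 4.
[row: 4, rank: 4, suit: diamonds, pile: 6]: pile = 6, row = 4, doesn't qualify → No. [row: 4, rank: 11, suit: spades, pile: 5]: pile = 5, row = 4, satisfies this → Yes. [row: 4, rank: 11, suit: spades, pile: 1]: pile = 1, row = 4, satisfies this → Yes.

No, Yes, Yes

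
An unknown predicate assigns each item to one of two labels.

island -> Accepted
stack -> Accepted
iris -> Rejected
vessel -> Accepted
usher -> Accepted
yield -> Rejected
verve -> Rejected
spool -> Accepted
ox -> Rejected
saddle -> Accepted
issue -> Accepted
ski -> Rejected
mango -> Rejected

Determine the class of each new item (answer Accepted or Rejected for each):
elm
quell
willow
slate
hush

The simplest hypothesis consistent with all the labels is: length ≥ 5 AND contains 's'.
elm: length 3, no 's' — doesn't match, so Rejected. quell: length 5, no 's' — doesn't match, so Rejected. willow: length 6, no 's' — doesn't match, so Rejected. slate: length 5, has 's' — satisfies this, so Accepted. hush: length 4, has 's' — doesn't match, so Rejected.

Rejected, Rejected, Rejected, Accepted, Rejected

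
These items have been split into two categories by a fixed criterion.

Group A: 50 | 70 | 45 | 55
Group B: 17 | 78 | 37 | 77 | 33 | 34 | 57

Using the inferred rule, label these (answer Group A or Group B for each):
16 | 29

Group B, Group B

The simplest hypothesis consistent with all the labels is: multiple of 5.
Group B: 16, since 16 = 5·3 + 1.
Group B: 29, since 29 = 5·5 + 4.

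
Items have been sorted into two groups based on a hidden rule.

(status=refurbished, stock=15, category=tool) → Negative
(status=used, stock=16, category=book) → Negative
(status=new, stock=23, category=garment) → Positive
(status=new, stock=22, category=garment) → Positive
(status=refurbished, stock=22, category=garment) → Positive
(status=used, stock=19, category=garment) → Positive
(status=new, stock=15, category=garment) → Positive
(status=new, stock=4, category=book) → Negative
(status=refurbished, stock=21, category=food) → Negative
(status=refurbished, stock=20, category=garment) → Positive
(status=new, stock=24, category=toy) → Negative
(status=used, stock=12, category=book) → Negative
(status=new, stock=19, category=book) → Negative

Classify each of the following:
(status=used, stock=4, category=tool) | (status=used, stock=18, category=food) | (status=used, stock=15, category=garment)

Negative, Negative, Positive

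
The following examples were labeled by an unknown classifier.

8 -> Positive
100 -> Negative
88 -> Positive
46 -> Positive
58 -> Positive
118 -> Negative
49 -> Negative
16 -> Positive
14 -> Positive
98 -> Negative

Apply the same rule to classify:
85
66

The pattern is that an item is 'Positive' exactly when: even AND at most 88.
85: 85 is odd, 85 ≤ 88 — does not satisfy this, so Negative. 66: 66 is even, 66 ≤ 88 — fits, so Positive.

Negative, Positive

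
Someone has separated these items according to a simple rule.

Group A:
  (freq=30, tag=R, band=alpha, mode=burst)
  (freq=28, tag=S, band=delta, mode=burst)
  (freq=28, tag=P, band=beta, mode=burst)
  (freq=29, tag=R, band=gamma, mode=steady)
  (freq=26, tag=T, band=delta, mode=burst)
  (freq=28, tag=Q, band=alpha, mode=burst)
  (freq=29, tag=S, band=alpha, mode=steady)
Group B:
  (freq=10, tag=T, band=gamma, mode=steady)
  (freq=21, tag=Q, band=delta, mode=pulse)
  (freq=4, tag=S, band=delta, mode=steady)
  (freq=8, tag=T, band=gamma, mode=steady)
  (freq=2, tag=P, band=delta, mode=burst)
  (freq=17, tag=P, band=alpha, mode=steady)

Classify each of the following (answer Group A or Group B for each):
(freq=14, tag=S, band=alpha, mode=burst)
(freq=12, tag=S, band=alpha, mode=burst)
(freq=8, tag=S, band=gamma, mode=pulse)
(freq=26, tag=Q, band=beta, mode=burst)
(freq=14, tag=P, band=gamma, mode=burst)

Group B, Group B, Group B, Group A, Group B

The simplest hypothesis consistent with all the labels is: freq ≥ 26.
(freq=14, tag=S, band=alpha, mode=burst) — freq = 14, hence Group B.
(freq=12, tag=S, band=alpha, mode=burst) — freq = 12, hence Group B.
(freq=8, tag=S, band=gamma, mode=pulse) — freq = 8, hence Group B.
(freq=26, tag=Q, band=beta, mode=burst) — freq = 26, hence Group A.
(freq=14, tag=P, band=gamma, mode=burst) — freq = 14, hence Group B.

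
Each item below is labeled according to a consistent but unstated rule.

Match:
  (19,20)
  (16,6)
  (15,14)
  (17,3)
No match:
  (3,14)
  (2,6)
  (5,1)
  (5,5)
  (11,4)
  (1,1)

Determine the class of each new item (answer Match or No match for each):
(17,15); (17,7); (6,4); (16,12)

One predicate separates the groups cleanly: sum ≥ 20.
(17,15): Match (17+15 = 32). (17,7): Match (17+7 = 24). (6,4): No match (6+4 = 10). (16,12): Match (16+12 = 28).

Match, Match, No match, Match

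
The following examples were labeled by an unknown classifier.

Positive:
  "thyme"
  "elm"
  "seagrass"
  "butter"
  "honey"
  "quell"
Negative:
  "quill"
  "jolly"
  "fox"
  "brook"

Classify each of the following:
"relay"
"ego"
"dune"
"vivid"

The common property of the 'Positive' items is: contains 'e'. No 'Negative' item has it.

Positive, Positive, Positive, Negative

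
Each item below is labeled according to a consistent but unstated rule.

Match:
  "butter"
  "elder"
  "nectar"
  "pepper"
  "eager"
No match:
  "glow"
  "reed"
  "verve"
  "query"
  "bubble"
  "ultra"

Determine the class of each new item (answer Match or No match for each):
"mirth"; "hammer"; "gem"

No match, Match, No match

The simplest hypothesis consistent with all the labels is: ends with 'r'.
"mirth" — ends with 'h', hence No match. "hammer" — ends with 'r', hence Match. "gem" — ends with 'm', hence No match.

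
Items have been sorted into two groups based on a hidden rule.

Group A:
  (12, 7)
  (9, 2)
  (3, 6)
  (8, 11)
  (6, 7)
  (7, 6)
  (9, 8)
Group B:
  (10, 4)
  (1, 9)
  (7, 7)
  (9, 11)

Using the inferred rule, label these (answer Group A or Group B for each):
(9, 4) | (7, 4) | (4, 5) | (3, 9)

Looking at the examples, the only property every 'Group A' case has and every 'Group B' case lacks is: sum is odd.
(9, 4) → 9+4 = 13 → Group A. (7, 4) → 7+4 = 11 → Group A. (4, 5) → 4+5 = 9 → Group A. (3, 9) → 3+9 = 12 → Group B.

Group A, Group A, Group A, Group B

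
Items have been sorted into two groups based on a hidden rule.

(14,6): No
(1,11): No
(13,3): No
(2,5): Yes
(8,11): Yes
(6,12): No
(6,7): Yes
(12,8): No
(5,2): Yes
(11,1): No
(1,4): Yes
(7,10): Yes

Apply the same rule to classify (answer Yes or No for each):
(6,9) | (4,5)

The pattern is that an item is 'Yes' exactly when: sum is odd.

Yes, Yes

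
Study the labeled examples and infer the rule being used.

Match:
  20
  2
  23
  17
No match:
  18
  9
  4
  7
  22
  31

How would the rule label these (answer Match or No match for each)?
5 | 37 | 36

The common property of the 'Match' items is: ≡ 2 (mod 3). No 'No match' item has it.
5 — 5 mod 3 = 2, hence Match.
37 — 37 mod 3 = 1, hence No match.
36 — 36 mod 3 = 0, hence No match.

Match, No match, No match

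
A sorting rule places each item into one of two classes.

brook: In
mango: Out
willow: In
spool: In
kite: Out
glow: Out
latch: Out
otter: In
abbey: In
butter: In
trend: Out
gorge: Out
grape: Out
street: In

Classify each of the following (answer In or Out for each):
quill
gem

In, Out

Rule: has a double letter. This holds for each 'In' example and fails for each 'Out' one.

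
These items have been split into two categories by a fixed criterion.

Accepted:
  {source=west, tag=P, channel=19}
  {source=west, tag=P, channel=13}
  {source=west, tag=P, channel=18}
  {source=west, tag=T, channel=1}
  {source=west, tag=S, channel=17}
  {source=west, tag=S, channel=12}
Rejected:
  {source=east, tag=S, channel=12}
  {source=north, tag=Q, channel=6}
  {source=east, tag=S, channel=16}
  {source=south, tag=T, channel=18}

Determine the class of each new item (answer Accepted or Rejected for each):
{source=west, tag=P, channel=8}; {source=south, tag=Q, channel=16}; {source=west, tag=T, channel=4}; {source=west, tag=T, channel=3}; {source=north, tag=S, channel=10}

The rule appears to be: source is west.
{source=west, tag=P, channel=8} — source is west, hence Accepted.
{source=south, tag=Q, channel=16} — source is south, hence Rejected.
{source=west, tag=T, channel=4} — source is west, hence Accepted.
{source=west, tag=T, channel=3} — source is west, hence Accepted.
{source=north, tag=S, channel=10} — source is north, hence Rejected.

Accepted, Rejected, Accepted, Accepted, Rejected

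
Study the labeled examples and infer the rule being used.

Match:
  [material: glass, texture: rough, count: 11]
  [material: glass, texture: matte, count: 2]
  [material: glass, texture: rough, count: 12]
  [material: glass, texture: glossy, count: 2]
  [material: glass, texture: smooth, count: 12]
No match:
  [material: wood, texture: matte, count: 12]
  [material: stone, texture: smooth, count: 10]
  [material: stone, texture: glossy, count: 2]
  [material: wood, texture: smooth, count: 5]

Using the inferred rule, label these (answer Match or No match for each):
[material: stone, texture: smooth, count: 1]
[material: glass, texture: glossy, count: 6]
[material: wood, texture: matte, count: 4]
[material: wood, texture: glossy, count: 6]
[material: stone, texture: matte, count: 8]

No match, Match, No match, No match, No match

A rule that fits every label: material is glass — true of each 'Match' example, false of each 'No match' one.
[material: stone, texture: smooth, count: 1] → material is stone → No match. [material: glass, texture: glossy, count: 6] → material is glass → Match. [material: wood, texture: matte, count: 4] → material is wood → No match. [material: wood, texture: glossy, count: 6] → material is wood → No match. [material: stone, texture: matte, count: 8] → material is stone → No match.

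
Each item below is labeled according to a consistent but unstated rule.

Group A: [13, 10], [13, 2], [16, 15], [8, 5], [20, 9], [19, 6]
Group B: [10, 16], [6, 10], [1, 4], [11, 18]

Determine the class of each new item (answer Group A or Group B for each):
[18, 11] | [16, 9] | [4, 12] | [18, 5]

Group A, Group A, Group B, Group A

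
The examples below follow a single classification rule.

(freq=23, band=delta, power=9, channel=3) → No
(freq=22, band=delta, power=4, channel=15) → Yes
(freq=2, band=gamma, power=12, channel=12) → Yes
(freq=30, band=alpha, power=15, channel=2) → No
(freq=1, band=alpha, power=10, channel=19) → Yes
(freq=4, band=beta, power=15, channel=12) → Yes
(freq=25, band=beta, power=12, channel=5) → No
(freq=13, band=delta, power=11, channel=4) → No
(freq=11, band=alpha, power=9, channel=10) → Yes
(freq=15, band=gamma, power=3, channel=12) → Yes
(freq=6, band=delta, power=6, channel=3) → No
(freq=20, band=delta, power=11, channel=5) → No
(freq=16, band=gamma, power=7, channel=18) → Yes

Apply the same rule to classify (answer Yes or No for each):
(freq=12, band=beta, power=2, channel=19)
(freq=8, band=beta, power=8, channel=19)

Yes, Yes

A rule that fits every label: channel ≥ 10 — true of each 'Yes' example, false of each 'No' one.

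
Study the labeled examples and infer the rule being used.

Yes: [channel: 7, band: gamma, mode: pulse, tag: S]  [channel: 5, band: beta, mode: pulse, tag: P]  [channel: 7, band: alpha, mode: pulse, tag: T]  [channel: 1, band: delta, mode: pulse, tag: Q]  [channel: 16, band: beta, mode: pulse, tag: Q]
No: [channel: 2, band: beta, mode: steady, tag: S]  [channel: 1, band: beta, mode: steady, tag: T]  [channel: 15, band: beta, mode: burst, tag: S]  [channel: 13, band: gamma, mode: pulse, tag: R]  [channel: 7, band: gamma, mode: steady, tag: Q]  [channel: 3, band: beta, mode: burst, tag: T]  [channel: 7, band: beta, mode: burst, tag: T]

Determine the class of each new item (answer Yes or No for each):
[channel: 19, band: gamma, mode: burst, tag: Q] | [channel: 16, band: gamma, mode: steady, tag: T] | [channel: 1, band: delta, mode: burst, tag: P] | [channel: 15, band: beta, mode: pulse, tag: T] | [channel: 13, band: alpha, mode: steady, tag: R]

No, No, No, Yes, No

The rule appears to be: mode is pulse AND channel ≠ 13.
[channel: 19, band: gamma, mode: burst, tag: Q] → mode is burst, channel = 19 → No. [channel: 16, band: gamma, mode: steady, tag: T] → mode is steady, channel = 16 → No. [channel: 1, band: delta, mode: burst, tag: P] → mode is burst, channel = 1 → No. [channel: 15, band: beta, mode: pulse, tag: T] → mode is pulse, channel = 15 → Yes. [channel: 13, band: alpha, mode: steady, tag: R] → mode is steady, channel = 13 → No.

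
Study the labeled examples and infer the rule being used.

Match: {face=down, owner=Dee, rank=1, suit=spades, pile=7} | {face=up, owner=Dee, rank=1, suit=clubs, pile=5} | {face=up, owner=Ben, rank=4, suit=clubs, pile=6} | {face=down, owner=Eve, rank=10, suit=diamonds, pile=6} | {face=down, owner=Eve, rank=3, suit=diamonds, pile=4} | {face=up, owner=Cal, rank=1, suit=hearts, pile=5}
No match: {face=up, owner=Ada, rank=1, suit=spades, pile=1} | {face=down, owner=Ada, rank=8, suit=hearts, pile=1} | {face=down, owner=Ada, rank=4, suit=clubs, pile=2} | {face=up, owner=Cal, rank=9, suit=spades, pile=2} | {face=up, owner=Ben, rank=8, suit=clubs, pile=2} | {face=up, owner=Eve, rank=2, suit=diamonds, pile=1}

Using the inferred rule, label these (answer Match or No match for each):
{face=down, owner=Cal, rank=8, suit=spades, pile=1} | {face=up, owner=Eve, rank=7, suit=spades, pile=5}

A rule that fits every label: pile ≥ 4 — true of each 'Match' example, false of each 'No match' one.

No match, Match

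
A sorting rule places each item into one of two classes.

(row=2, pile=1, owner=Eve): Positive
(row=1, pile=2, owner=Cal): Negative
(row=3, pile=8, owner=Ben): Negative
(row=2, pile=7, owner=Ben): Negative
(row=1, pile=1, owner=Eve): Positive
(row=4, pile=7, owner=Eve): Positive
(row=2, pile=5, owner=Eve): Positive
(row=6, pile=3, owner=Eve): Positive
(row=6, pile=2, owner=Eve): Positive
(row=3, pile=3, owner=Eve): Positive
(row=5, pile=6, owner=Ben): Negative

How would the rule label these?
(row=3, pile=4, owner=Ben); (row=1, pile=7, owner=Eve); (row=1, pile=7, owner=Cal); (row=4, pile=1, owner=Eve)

Every 'Positive' example satisfies: owner is Eve. None of the 'Negative' examples do.
Negative: (row=3, pile=4, owner=Ben), since owner is Ben. Positive: (row=1, pile=7, owner=Eve), since owner is Eve. Negative: (row=1, pile=7, owner=Cal), since owner is Cal. Positive: (row=4, pile=1, owner=Eve), since owner is Eve.

Negative, Positive, Negative, Positive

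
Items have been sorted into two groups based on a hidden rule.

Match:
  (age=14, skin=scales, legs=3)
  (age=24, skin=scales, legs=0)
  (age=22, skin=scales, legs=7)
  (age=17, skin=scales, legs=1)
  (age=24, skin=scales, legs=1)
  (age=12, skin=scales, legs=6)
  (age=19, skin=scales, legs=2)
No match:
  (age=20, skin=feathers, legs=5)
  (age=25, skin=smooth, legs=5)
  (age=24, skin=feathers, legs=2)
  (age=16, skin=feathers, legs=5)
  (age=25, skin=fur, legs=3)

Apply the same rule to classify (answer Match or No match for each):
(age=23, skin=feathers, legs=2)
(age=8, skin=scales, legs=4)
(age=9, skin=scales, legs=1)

Rule: skin is scales. This holds for each 'Match' example and fails for each 'No match' one.
(age=23, skin=feathers, legs=2) — skin is feathers, hence No match. (age=8, skin=scales, legs=4) — skin is scales, hence Match. (age=9, skin=scales, legs=1) — skin is scales, hence Match.

No match, Match, Match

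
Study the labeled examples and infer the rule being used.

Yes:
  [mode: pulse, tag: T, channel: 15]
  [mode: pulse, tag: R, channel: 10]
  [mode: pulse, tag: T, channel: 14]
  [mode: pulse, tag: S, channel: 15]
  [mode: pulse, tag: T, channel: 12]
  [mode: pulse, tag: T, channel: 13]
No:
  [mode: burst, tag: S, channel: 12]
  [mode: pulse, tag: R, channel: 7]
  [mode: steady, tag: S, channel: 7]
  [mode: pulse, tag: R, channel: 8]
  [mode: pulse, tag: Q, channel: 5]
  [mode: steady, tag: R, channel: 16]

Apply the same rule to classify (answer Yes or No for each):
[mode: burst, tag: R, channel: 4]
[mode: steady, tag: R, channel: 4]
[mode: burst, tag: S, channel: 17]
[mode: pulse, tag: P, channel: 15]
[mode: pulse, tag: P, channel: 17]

Every 'Yes' example satisfies: mode is pulse AND channel ≥ 10. None of the 'No' examples do.

No, No, No, Yes, Yes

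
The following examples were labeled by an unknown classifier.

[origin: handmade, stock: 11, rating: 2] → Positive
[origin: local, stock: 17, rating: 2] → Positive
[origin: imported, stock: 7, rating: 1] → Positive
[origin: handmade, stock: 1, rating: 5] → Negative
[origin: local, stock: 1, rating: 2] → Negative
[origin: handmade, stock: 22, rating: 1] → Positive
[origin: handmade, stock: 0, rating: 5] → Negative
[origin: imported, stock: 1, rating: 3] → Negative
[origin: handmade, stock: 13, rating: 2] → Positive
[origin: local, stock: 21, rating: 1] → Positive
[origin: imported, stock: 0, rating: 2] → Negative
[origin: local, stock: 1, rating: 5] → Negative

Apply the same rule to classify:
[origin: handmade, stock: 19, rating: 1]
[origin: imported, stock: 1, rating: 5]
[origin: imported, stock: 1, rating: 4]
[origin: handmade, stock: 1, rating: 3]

Every 'Positive' example satisfies: stock ≥ 7. None of the 'Negative' examples do.
[origin: handmade, stock: 19, rating: 1]: stock = 19 — fits, so Positive.
[origin: imported, stock: 1, rating: 5]: stock = 1 — fails the rule, so Negative.
[origin: imported, stock: 1, rating: 4]: stock = 1 — fails the rule, so Negative.
[origin: handmade, stock: 1, rating: 3]: stock = 1 — fails the rule, so Negative.

Positive, Negative, Negative, Negative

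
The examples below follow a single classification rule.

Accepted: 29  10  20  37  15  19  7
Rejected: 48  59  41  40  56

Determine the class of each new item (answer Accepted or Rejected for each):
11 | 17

Accepted, Accepted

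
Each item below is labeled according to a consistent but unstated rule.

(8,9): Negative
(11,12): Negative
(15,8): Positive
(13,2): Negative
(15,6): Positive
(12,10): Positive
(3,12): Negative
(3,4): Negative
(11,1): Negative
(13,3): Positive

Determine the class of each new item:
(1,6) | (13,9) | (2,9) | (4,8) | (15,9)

Negative, Positive, Negative, Negative, Positive

The distinguishing property — first > second AND sum ≥ 16 — holds for all the 'Positive' cases and none of the 'Negative' cases.
(1,6) → 1 < 6, 1+6 = 7 → Negative. (13,9) → 13 > 9, 13+9 = 22 → Positive. (2,9) → 2 < 9, 2+9 = 11 → Negative. (4,8) → 4 < 8, 4+8 = 12 → Negative. (15,9) → 15 > 9, 15+9 = 24 → Positive.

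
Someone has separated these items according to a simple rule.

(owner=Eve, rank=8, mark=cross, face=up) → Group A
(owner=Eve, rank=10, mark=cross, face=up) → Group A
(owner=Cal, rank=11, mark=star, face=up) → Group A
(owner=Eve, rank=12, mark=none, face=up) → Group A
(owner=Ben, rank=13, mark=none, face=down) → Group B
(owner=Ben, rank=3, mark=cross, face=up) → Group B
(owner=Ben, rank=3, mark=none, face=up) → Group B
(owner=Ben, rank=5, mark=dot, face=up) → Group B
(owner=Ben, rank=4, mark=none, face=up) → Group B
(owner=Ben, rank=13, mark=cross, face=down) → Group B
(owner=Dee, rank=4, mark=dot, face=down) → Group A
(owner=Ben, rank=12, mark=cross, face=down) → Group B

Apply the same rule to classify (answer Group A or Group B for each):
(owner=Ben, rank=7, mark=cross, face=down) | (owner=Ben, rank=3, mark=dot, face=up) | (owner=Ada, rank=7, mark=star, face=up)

Group B, Group B, Group A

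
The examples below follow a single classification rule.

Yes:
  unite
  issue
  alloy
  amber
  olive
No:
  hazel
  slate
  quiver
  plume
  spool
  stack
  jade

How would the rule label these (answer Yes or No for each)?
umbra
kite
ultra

The simplest hypothesis consistent with all the labels is: starts with a vowel.
umbra → starts with 'u' → Yes. kite → starts with 'k' → No. ultra → starts with 'u' → Yes.

Yes, No, Yes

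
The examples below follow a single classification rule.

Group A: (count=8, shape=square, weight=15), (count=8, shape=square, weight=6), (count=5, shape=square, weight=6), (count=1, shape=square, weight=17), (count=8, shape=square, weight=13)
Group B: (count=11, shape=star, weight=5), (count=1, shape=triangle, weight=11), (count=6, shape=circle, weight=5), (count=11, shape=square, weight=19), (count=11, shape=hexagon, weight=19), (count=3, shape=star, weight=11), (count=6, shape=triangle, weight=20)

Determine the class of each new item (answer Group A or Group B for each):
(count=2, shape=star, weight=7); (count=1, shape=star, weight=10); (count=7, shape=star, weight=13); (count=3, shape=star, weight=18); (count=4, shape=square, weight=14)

Group B, Group B, Group B, Group B, Group A

The rule appears to be: shape is square AND count ≤ 8.
(count=2, shape=star, weight=7) → shape is star, count = 2 → Group B.
(count=1, shape=star, weight=10) → shape is star, count = 1 → Group B.
(count=7, shape=star, weight=13) → shape is star, count = 7 → Group B.
(count=3, shape=star, weight=18) → shape is star, count = 3 → Group B.
(count=4, shape=square, weight=14) → shape is square, count = 4 → Group A.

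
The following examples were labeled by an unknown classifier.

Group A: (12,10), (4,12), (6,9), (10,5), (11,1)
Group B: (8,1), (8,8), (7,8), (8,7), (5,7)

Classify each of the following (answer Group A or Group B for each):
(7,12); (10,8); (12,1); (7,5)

Group A, Group A, Group A, Group B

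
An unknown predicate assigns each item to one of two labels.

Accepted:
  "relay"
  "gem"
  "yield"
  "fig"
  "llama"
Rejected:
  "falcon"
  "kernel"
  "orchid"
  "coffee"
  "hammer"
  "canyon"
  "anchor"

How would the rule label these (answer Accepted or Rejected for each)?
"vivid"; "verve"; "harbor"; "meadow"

All 'Accepted' examples share one property — odd length — and every 'Rejected' example lacks it.

Accepted, Accepted, Rejected, Rejected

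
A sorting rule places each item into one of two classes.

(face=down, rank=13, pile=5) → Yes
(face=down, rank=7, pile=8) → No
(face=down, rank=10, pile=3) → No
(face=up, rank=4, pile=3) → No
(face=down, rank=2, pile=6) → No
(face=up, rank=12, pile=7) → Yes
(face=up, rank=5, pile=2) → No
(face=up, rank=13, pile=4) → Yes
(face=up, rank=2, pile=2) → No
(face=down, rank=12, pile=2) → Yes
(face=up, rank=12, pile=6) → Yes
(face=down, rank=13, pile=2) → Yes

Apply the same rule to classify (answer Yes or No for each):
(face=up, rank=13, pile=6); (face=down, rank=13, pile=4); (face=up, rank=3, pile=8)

The rule appears to be: rank ≥ 12.
Yes: (face=up, rank=13, pile=6), since rank = 13.
Yes: (face=down, rank=13, pile=4), since rank = 13.
No: (face=up, rank=3, pile=8), since rank = 3.

Yes, Yes, No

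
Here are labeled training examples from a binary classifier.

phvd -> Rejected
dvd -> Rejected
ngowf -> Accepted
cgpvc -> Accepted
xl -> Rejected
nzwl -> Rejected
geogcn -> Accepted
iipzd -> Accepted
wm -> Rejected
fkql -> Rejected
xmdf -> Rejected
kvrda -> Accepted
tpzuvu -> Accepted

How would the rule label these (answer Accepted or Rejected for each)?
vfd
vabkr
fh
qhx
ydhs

Rejected, Accepted, Rejected, Rejected, Rejected

Rule: length ≥ 5. This holds for each 'Accepted' example and fails for each 'Rejected' one.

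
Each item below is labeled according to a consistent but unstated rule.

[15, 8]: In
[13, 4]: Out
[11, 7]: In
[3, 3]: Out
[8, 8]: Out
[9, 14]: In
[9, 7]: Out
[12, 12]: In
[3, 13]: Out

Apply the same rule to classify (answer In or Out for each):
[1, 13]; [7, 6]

One predicate separates the groups cleanly: sum ≥ 18.

Out, Out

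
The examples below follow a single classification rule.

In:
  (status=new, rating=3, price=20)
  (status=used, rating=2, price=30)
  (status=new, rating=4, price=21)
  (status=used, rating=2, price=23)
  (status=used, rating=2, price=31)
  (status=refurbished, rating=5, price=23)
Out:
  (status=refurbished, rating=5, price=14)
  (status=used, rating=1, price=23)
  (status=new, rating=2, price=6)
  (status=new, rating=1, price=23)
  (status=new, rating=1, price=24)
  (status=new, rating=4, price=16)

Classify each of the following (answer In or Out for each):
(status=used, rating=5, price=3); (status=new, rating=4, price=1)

The classifier is using: price ≥ 20 AND rating ≥ 2.
(status=used, rating=5, price=3) → price = 3, rating = 5 → Out.
(status=new, rating=4, price=1) → price = 1, rating = 4 → Out.

Out, Out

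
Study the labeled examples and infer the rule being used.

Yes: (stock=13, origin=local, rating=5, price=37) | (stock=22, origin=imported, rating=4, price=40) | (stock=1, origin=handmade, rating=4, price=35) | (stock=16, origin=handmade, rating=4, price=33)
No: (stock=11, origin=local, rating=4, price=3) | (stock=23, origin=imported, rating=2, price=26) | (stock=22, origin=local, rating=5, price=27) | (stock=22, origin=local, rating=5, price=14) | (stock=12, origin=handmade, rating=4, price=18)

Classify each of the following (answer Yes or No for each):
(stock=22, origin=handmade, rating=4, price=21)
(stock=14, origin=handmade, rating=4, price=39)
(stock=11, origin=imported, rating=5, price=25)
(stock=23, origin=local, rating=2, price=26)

No, Yes, No, No

One predicate separates the groups cleanly: price ≥ 33.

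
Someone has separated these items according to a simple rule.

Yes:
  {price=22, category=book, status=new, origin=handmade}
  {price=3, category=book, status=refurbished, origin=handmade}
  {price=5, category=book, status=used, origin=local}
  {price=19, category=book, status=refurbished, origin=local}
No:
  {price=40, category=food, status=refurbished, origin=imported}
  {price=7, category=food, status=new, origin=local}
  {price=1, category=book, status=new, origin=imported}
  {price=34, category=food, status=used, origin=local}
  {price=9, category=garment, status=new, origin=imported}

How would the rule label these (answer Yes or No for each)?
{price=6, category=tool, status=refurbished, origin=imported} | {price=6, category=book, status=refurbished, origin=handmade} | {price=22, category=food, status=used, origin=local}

'Yes' ⟺ category is book AND price ≥ 3.
{price=6, category=tool, status=refurbished, origin=imported}: category is tool, price = 6 — does not satisfy this, so No.
{price=6, category=book, status=refurbished, origin=handmade}: category is book, price = 6 — qualifies, so Yes.
{price=22, category=food, status=used, origin=local}: category is food, price = 22 — does not satisfy this, so No.

No, Yes, No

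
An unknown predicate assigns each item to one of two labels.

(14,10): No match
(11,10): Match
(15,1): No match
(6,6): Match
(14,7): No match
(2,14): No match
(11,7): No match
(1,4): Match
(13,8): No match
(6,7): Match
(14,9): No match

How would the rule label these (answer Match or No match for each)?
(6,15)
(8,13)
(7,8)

No match, No match, Match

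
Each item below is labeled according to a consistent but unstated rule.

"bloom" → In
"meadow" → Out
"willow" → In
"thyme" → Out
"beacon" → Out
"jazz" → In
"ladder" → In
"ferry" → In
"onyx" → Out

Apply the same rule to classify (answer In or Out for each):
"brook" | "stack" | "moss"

In, Out, In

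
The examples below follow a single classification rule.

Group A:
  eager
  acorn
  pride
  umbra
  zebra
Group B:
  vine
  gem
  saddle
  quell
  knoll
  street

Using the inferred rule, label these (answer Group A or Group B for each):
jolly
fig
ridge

Group B, Group B, Group A

The pattern is that an item is 'Group A' exactly when: odd length AND contains 'r'.
Group B: jolly, since length 5, no 'r'. Group B: fig, since length 3, no 'r'. Group A: ridge, since length 5, has 'r'.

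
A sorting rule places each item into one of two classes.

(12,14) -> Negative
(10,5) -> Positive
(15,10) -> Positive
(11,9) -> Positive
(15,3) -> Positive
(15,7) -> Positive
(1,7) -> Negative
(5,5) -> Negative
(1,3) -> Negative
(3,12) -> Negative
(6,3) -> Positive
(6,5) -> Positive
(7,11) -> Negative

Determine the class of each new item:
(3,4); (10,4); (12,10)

The simplest hypothesis consistent with all the labels is: first > second.

Negative, Positive, Positive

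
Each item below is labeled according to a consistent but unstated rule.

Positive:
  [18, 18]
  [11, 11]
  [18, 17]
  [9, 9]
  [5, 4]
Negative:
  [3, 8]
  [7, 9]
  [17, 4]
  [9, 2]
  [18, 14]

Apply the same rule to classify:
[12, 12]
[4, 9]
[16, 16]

Positive, Negative, Positive

A rule that fits every label: |first − second| ≤ 1 — true of each 'Positive' example, false of each 'Negative' one.
[12, 12] — |12−12| = 0, hence Positive.
[4, 9] — |4−9| = 5, hence Negative.
[16, 16] — |16−16| = 0, hence Positive.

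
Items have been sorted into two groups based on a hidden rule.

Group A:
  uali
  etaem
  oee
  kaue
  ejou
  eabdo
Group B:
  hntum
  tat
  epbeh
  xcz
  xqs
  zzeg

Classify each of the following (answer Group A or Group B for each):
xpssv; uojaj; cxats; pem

Group B, Group A, Group B, Group B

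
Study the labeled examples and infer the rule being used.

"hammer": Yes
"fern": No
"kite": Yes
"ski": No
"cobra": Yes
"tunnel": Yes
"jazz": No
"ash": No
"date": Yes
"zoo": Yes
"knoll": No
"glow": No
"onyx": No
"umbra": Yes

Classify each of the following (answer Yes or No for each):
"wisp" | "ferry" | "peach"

No, No, Yes

'Yes' ⟺ has ≥ 2 vowels.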